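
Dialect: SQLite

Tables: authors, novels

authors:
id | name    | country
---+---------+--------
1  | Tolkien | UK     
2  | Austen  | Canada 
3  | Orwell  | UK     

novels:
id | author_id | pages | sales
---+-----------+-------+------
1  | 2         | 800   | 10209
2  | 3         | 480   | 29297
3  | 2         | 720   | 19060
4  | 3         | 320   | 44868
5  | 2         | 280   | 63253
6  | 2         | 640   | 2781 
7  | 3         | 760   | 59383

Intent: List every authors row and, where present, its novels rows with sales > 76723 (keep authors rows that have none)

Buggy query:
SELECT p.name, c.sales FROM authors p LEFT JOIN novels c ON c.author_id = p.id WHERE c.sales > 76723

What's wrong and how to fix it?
Bug: Filtering c.sales in WHERE discards the NULL rows produced by LEFT JOIN, turning it into an inner join

Fix: Move the right-table condition into the ON clause so unmatched parents are kept

Corrected query:
SELECT p.name, c.sales FROM authors p LEFT JOIN novels c ON c.author_id = p.id AND c.sales > 76723

Result:
name    | sales
--------+------
Tolkien | NULL 
Austen  | NULL 
Orwell  | NULL 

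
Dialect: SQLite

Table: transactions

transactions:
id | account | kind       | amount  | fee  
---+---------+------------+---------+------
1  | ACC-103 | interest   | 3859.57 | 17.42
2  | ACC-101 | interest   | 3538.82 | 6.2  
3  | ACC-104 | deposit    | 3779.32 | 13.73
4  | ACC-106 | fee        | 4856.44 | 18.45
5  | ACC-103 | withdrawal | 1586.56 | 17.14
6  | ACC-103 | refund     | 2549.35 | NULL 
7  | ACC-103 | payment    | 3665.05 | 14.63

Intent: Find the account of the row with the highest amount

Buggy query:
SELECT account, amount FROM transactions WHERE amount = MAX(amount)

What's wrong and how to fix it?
Bug: WHERE is evaluated per row; an aggregate over the whole table isn't defined there

Fix: Wrap MAX in a scalar subquery so WHERE compares against a single value

Corrected query:
SELECT account, amount FROM transactions WHERE amount = (SELECT MAX(amount) FROM transactions)

Result:
account | amount 
--------+--------
ACC-106 | 4856.44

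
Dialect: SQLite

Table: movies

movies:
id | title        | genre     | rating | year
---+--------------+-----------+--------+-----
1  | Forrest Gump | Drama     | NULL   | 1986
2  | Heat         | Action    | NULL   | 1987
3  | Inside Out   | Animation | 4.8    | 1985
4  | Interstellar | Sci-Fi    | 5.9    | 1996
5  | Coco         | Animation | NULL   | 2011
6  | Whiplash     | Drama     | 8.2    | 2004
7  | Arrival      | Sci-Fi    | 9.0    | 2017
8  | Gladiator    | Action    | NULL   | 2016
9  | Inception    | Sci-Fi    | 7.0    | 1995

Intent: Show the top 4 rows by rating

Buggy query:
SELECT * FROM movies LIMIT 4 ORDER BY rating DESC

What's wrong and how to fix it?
Bug: ORDER BY cannot follow LIMIT; LIMIT is the final clause

Fix: Sort with ORDER BY, then apply LIMIT

Corrected query:
SELECT * FROM movies ORDER BY rating DESC LIMIT 4

Result:
id | title        | genre  | rating | year
---+--------------+--------+--------+-----
7  | Arrival      | Sci-Fi | 9      | 2017
6  | Whiplash     | Drama  | 8.2    | 2004
9  | Inception    | Sci-Fi | 7      | 1995
4  | Interstellar | Sci-Fi | 5.9    | 1996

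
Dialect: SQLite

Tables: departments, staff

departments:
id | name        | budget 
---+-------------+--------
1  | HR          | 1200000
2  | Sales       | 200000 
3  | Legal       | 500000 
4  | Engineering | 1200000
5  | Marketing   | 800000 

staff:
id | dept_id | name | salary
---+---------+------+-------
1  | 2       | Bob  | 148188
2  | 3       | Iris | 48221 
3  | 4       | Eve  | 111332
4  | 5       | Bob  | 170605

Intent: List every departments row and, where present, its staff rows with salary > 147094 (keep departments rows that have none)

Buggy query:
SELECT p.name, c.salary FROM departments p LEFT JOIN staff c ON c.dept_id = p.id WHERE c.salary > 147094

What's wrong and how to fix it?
Bug: A WHERE condition on the right-hand table after LEFT JOIN drops unmatched parents

Fix: Move the right-table condition into the ON clause so unmatched parents are kept

Corrected query:
SELECT p.name, c.salary FROM departments p LEFT JOIN staff c ON c.dept_id = p.id AND c.salary > 147094

Result:
name        | salary
------------+-------
HR          | NULL  
Sales       | 148188
Legal       | NULL  
Engineering | NULL  
Marketing   | 170605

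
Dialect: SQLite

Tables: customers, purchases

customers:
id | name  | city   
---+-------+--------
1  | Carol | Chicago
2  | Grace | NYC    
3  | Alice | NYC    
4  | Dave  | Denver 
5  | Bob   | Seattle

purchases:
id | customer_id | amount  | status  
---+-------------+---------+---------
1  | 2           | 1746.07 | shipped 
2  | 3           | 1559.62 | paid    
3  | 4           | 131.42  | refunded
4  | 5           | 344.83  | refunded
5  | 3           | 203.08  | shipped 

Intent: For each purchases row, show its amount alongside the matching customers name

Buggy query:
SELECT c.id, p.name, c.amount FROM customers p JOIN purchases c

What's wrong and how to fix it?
Bug: Missing join condition: each purchases row is matched to all customers rows instead of just its own

Fix: Specify the join condition linking the foreign key to the parent id

Corrected query:
SELECT c.id, p.name, c.amount FROM customers p JOIN purchases c ON c.customer_id = p.id

Result:
id | name  | amount 
---+-------+--------
1  | Grace | 1746.07
2  | Alice | 1559.62
3  | Dave  | 131.42 
4  | Bob   | 344.83 
5  | Alice | 203.08 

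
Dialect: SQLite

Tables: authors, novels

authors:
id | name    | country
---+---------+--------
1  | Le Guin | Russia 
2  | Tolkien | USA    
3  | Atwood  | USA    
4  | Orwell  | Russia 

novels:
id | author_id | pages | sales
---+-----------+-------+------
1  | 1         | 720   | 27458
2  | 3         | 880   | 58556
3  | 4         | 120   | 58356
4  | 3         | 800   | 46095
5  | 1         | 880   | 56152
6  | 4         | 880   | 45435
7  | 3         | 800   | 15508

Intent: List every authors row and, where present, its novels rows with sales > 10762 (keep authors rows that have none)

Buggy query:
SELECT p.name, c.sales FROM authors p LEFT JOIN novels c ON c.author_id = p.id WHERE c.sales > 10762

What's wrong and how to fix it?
Bug: Filtering c.sales in WHERE discards the NULL rows produced by LEFT JOIN, turning it into an inner join

Fix: Move the right-table condition into the ON clause so unmatched parents are kept

Corrected query:
SELECT p.name, c.sales FROM authors p LEFT JOIN novels c ON c.author_id = p.id AND c.sales > 10762

Result:
name    | sales
--------+------
Le Guin | 27458
Le Guin | 56152
Tolkien | NULL 
Atwood  | 15508
Atwood  | 46095
Atwood  | 58556
Orwell  | 45435
Orwell  | 58356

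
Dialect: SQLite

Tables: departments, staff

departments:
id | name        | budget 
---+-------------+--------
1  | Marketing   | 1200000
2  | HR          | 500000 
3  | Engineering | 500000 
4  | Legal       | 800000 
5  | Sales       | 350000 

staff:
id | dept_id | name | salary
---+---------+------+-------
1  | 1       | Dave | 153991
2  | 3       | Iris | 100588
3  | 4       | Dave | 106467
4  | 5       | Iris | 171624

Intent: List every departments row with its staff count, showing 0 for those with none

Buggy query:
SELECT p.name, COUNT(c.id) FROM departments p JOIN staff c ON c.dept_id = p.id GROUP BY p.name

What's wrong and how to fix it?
Bug: INNER JOIN drops departments rows that have no matching staff rows

Fix: Use LEFT JOIN so parents without children still appear (COUNT(c.id) gives 0)

Corrected query:
SELECT p.name, COUNT(c.id) FROM departments p LEFT JOIN staff c ON c.dept_id = p.id GROUP BY p.name

Result:
name        | COUNT(c.id)
------------+------------
Engineering | 1          
HR          | 0          
Legal       | 1          
Marketing   | 1          
Sales       | 1          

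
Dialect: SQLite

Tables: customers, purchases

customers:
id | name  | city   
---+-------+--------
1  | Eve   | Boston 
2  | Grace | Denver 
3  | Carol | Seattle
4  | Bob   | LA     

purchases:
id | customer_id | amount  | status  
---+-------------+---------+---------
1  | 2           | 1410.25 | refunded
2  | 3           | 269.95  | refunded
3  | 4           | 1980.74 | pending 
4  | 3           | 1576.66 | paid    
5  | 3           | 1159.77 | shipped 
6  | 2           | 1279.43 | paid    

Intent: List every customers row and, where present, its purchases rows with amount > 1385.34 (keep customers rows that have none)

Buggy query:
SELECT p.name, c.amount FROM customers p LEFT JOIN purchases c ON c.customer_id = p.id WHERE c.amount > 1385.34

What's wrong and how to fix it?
Bug: A WHERE condition on the right-hand table after LEFT JOIN drops unmatched parents

Fix: Move the right-table condition into the ON clause so unmatched parents are kept

Corrected query:
SELECT p.name, c.amount FROM customers p LEFT JOIN purchases c ON c.customer_id = p.id AND c.amount > 1385.34

Result:
name  | amount 
------+--------
Eve   | NULL   
Grace | 1410.25
Carol | 1576.66
Bob   | 1980.74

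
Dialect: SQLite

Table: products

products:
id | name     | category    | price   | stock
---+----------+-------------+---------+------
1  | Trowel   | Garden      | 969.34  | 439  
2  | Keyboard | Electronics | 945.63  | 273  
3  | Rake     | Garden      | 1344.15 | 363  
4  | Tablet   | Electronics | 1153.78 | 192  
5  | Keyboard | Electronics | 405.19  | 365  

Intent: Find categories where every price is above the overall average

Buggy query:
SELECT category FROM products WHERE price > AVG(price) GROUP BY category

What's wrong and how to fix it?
Bug: AVG() is an aggregate; it can't sit directly in WHERE

Fix: Use a subquery for AVG and a HAVING MIN(...) filter so the condition holds for every row in the group

Corrected query:
SELECT category FROM products GROUP BY category HAVING MIN(price) > (SELECT AVG(price) FROM products)

Result:
category
--------
Garden  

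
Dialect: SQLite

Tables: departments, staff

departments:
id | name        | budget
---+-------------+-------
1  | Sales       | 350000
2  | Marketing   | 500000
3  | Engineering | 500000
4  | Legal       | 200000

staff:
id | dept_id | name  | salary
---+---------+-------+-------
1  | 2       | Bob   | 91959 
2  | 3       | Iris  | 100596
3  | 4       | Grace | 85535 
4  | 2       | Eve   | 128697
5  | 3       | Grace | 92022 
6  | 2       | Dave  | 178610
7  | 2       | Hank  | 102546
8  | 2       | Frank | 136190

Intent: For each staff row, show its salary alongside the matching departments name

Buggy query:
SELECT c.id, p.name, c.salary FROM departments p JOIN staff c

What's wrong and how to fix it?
Bug: JOIN with no ON clause produces a cartesian product; every staff row pairs with every departments row

Fix: Specify the join condition linking the foreign key to the parent id

Corrected query:
SELECT c.id, p.name, c.salary FROM departments p JOIN staff c ON c.dept_id = p.id

Result:
id | name        | salary
---+-------------+-------
1  | Marketing   | 91959 
2  | Engineering | 100596
3  | Legal       | 85535 
4  | Marketing   | 128697
5  | Engineering | 92022 
6  | Marketing   | 178610
7  | Marketing   | 102546
8  | Marketing   | 136190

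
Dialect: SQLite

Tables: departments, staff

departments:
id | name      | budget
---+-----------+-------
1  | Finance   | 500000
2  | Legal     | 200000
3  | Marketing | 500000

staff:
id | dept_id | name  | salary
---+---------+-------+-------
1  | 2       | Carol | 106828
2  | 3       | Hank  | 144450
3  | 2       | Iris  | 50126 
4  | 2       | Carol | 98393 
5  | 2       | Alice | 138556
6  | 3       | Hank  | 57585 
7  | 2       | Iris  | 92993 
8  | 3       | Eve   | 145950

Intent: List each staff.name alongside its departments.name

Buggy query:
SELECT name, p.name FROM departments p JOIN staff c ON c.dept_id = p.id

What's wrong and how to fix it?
Bug: 'name' exists in both joined tables, so the database can't tell which one is meant

Fix: Qualify the column with its table alias (c.name)

Corrected query:
SELECT c.name, p.name FROM departments p JOIN staff c ON c.dept_id = p.id

Result:
name  | name     
------+----------
Carol | Legal    
Hank  | Marketing
Iris  | Legal    
Carol | Legal    
Alice | Legal    
Hank  | Marketing
Iris  | Legal    
Eve   | Marketing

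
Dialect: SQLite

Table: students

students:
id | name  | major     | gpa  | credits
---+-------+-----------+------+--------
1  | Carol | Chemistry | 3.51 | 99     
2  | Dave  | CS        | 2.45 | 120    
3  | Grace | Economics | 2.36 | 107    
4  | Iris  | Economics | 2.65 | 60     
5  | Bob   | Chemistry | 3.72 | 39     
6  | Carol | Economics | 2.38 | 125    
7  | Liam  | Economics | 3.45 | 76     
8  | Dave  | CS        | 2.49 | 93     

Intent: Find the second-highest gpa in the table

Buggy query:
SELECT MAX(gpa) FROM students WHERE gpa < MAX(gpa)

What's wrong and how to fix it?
Bug: MAX(gpa) on the right of the comparison is an aggregate-in-WHERE error

Fix: Compute the overall MAX in a subquery, then take MAX of rows below it

Corrected query:
SELECT MAX(gpa) FROM students WHERE gpa < (SELECT MAX(gpa) FROM students)

Result:
MAX(gpa)
--------
3.51    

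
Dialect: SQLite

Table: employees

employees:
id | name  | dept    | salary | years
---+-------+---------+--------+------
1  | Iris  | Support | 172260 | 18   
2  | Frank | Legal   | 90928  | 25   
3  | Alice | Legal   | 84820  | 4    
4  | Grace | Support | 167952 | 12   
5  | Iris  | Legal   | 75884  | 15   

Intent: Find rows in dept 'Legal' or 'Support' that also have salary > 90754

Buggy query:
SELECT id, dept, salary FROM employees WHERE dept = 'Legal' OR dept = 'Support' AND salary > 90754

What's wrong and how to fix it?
Bug: Without parentheses, AND is evaluated before OR, so the salary filter only applies to the 'Support' branch

Fix: Add parentheses around the OR so the AND applies to both alternatives

Corrected query:
SELECT id, dept, salary FROM employees WHERE (dept = 'Legal' OR dept = 'Support') AND salary > 90754

Result:
id | dept    | salary
---+---------+-------
1  | Support | 172260
2  | Legal   | 90928 
4  | Support | 167952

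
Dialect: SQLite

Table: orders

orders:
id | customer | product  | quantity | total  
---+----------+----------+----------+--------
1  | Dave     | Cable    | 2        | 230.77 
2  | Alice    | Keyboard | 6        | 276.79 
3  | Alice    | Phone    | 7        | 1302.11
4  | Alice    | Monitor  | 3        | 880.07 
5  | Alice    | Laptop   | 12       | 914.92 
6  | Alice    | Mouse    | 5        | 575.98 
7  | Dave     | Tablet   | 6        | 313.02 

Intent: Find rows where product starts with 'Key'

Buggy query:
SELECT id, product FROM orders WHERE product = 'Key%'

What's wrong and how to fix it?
Bug: Wildcards only work with LIKE; '=' treats '%' as a literal character

Fix: Replace '=' with LIKE so 'Key%' is treated as a pattern

Corrected query:
SELECT id, product FROM orders WHERE product LIKE 'Key%'

Result:
id | product 
---+---------
2  | Keyboard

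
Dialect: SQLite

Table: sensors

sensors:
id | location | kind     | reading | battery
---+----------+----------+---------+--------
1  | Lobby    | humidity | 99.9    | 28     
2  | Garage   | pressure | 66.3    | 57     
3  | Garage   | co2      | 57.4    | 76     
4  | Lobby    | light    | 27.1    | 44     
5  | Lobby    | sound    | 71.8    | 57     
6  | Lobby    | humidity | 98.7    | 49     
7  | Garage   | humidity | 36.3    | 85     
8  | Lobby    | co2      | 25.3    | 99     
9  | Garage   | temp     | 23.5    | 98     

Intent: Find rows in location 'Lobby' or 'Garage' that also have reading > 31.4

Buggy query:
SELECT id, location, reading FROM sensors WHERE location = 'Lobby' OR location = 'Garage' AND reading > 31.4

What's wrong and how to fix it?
Bug: AND binds tighter than OR, so this parses as location = 'Lobby' OR (location = 'Garage' AND reading > 31.4)

Fix: Add parentheses around the OR so the AND applies to both alternatives

Corrected query:
SELECT id, location, reading FROM sensors WHERE (location = 'Lobby' OR location = 'Garage') AND reading > 31.4

Result:
id | location | reading
---+----------+--------
1  | Lobby    | 99.9   
2  | Garage   | 66.3   
3  | Garage   | 57.4   
5  | Lobby    | 71.8   
6  | Lobby    | 98.7   
7  | Garage   | 36.3   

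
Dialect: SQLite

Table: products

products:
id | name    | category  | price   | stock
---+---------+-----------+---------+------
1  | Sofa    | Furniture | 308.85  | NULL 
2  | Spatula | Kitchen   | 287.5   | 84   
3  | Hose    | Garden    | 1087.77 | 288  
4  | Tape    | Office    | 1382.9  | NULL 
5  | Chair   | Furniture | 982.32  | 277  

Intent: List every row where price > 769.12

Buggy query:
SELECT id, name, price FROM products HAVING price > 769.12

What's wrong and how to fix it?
Bug: This is a non-aggregate query (no GROUP BY, no aggregates), so in SQLite the HAVING clause is invalid here; a row-level condition belongs in WHERE

Fix: Replace HAVING with WHERE since the condition applies to individual rows

Corrected query:
SELECT id, name, price FROM products WHERE price > 769.12

Result:
id | name  | price  
---+-------+--------
3  | Hose  | 1087.77
4  | Tape  | 1382.9 
5  | Chair | 982.32 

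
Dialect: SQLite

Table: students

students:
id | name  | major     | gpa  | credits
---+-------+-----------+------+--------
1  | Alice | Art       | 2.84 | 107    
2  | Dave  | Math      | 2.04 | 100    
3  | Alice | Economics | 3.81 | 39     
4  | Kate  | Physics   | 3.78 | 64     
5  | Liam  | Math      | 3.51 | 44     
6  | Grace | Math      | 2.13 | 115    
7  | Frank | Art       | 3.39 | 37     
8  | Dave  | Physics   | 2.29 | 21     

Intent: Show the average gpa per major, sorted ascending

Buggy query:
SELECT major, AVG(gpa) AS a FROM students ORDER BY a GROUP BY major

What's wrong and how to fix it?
Bug: ORDER BY appears before GROUP BY; SQL clause order requires GROUP BY first

Fix: Move ORDER BY to the end, after GROUP BY

Corrected query:
SELECT major, AVG(gpa) AS a FROM students GROUP BY major ORDER BY a

Result:
major     | a    
----------+------
Math      | 2.56 
Physics   | 3.035
Art       | 3.115
Economics | 3.81 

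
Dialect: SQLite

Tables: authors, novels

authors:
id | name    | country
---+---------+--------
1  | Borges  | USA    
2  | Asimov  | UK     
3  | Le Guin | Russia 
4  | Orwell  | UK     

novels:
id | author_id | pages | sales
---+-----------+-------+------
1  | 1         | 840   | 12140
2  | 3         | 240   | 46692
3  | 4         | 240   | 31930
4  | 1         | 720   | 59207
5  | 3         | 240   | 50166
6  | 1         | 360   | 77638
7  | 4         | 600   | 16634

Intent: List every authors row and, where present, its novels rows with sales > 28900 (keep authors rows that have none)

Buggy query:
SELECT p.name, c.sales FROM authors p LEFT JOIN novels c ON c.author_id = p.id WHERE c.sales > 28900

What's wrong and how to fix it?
Bug: A WHERE condition on the right-hand table after LEFT JOIN drops unmatched parents

Fix: Move the right-table condition into the ON clause so unmatched parents are kept

Corrected query:
SELECT p.name, c.sales FROM authors p LEFT JOIN novels c ON c.author_id = p.id AND c.sales > 28900

Result:
name    | sales
--------+------
Borges  | 59207
Borges  | 77638
Asimov  | NULL 
Le Guin | 46692
Le Guin | 50166
Orwell  | 31930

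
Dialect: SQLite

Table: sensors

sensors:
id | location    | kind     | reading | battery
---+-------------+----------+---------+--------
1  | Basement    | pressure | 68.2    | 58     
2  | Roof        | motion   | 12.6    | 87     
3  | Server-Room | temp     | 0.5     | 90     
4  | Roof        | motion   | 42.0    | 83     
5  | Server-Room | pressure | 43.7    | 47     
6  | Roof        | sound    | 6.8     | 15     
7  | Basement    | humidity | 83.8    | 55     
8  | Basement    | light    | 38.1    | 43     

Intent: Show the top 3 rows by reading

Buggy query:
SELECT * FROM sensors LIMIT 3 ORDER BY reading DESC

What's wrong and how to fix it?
Bug: LIMIT must come after ORDER BY

Fix: Swap the clauses: ORDER BY first, then LIMIT

Corrected query:
SELECT * FROM sensors ORDER BY reading DESC LIMIT 3

Result:
id | location    | kind     | reading | battery
---+-------------+----------+---------+--------
7  | Basement    | humidity | 83.8    | 55     
1  | Basement    | pressure | 68.2    | 58     
5  | Server-Room | pressure | 43.7    | 47     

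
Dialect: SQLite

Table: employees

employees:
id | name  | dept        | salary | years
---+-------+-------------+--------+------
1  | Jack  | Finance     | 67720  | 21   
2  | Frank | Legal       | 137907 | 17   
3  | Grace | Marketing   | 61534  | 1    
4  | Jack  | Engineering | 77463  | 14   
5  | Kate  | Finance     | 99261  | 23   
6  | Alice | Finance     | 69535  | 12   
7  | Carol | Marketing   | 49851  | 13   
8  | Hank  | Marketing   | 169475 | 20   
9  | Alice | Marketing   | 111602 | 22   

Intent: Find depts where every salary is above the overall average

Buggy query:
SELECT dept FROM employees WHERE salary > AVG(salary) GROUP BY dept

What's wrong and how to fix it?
Bug: WHERE evaluates per row before aggregation, so AVG() is unavailable

Fix: Compute the overall average in a scalar subquery and compare each group's MIN against it in HAVING

Corrected query:
SELECT dept FROM employees GROUP BY dept HAVING MIN(salary) > (SELECT AVG(salary) FROM employees)

Result:
dept 
-----
Legal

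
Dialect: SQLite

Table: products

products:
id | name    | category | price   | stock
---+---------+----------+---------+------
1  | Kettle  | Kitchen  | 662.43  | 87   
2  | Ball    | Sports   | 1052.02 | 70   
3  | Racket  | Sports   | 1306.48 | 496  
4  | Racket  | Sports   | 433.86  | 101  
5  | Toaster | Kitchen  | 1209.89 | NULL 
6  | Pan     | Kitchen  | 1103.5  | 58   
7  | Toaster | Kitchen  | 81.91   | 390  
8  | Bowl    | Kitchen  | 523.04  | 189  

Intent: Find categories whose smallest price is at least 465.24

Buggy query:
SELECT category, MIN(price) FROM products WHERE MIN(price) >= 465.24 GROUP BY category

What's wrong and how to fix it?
Bug: MIN() in WHERE is a misuse of aggregate

Fix: Replace WHERE with HAVING after the GROUP BY

Corrected query:
SELECT category, MIN(price) FROM products GROUP BY category HAVING MIN(price) >= 465.24

Result:
(no rows)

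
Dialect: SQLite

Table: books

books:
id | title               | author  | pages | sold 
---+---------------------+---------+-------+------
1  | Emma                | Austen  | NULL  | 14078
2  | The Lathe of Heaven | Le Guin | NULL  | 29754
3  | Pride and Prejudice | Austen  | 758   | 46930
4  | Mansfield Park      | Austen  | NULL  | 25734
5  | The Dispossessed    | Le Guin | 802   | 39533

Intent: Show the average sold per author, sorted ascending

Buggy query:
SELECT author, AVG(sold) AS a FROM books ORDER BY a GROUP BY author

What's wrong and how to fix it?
Bug: ORDER BY appears before GROUP BY; SQL clause order requires GROUP BY first

Fix: Reorder: SELECT … FROM … GROUP BY … ORDER BY …

Corrected query:
SELECT author, AVG(sold) AS a FROM books GROUP BY author ORDER BY a

Result:
author  | a      
--------+--------
Austen  | 28914  
Le Guin | 34643.5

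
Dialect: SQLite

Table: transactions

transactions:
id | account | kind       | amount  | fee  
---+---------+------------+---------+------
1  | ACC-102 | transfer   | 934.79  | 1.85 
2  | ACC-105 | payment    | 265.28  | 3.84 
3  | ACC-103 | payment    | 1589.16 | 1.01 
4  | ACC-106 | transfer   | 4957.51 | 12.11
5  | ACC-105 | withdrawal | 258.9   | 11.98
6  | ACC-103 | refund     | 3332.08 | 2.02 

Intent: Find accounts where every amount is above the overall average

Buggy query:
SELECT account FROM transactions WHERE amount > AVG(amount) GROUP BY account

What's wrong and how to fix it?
Bug: WHERE evaluates per row before aggregation, so AVG() is unavailable

Fix: Compute the overall average in a scalar subquery and compare each group's MIN against it in HAVING

Corrected query:
SELECT account FROM transactions GROUP BY account HAVING MIN(amount) > (SELECT AVG(amount) FROM transactions)

Result:
account
-------
ACC-106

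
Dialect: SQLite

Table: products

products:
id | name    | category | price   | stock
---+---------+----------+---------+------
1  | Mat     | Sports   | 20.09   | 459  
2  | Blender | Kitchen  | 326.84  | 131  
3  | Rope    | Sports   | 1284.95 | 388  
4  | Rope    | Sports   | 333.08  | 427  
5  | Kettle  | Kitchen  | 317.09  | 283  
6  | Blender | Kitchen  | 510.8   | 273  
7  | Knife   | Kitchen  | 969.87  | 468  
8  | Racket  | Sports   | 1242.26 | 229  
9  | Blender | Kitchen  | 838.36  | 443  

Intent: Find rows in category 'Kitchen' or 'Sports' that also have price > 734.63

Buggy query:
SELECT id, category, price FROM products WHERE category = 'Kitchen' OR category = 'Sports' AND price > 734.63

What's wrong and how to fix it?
Bug: Without parentheses, AND is evaluated before OR, so the price filter only applies to the 'Sports' branch

Fix: Group the OR with parentheses (or use IN), then AND the threshold

Corrected query:
SELECT id, category, price FROM products WHERE (category = 'Kitchen' OR category = 'Sports') AND price > 734.63

Result:
id | category | price  
---+----------+--------
3  | Sports   | 1284.95
7  | Kitchen  | 969.87 
8  | Sports   | 1242.26
9  | Kitchen  | 838.36 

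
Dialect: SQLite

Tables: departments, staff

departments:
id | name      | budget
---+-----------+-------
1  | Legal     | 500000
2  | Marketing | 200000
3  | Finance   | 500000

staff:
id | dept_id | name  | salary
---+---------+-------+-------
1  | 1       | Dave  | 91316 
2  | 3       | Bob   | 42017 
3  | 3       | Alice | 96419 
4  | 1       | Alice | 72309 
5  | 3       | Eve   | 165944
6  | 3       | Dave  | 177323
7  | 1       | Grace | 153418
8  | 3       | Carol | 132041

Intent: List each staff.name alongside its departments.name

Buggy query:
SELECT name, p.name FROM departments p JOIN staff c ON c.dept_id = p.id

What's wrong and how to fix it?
Bug: 'name' exists in both joined tables, so the database can't tell which one is meant

Fix: Prefix ambiguous columns with the table alias

Corrected query:
SELECT c.name, p.name FROM departments p JOIN staff c ON c.dept_id = p.id

Result:
name  | name   
------+--------
Dave  | Legal  
Bob   | Finance
Alice | Finance
Alice | Legal  
Eve   | Finance
Dave  | Finance
Grace | Legal  
Carol | Finance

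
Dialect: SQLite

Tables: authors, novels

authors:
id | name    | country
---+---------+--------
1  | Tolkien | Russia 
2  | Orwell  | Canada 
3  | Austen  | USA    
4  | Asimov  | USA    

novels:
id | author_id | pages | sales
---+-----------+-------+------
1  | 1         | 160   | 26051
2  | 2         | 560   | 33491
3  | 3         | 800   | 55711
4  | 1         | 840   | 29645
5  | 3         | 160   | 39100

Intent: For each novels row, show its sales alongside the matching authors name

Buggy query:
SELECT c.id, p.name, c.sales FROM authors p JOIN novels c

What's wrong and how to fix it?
Bug: Missing join condition: each novels row is matched to all authors rows instead of just its own

Fix: Add ON c.author_id = p.id to the JOIN

Corrected query:
SELECT c.id, p.name, c.sales FROM authors p JOIN novels c ON c.author_id = p.id

Result:
id | name    | sales
---+---------+------
1  | Tolkien | 26051
2  | Orwell  | 33491
3  | Austen  | 55711
4  | Tolkien | 29645
5  | Austen  | 39100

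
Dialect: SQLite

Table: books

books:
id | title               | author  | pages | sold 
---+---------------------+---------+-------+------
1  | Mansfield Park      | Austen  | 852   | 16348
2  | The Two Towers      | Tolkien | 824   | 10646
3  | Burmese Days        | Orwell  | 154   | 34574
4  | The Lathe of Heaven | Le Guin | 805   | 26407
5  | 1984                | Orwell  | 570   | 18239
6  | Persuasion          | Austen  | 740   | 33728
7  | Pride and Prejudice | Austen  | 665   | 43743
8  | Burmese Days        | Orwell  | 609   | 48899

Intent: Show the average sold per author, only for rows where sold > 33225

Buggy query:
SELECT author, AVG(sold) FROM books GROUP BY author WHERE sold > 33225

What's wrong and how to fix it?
Bug: WHERE cannot follow GROUP BY

Fix: Place WHERE between FROM and GROUP BY

Corrected query:
SELECT author, AVG(sold) FROM books WHERE sold > 33225 GROUP BY author

Result:
author | AVG(sold)
-------+----------
Austen | 38735.5  
Orwell | 41736.5  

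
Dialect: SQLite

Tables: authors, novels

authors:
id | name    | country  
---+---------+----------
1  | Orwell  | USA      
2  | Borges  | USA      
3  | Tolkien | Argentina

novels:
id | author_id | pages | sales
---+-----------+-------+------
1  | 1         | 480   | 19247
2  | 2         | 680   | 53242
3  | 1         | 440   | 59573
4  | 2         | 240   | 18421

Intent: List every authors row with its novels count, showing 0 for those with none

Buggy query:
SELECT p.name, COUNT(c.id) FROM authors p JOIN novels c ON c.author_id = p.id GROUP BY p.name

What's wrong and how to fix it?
Bug: INNER JOIN drops authors rows that have no matching novels rows

Fix: Switch to LEFT JOIN to retain unmatched parent rows

Corrected query:
SELECT p.name, COUNT(c.id) FROM authors p LEFT JOIN novels c ON c.author_id = p.id GROUP BY p.name

Result:
name    | COUNT(c.id)
--------+------------
Borges  | 2          
Orwell  | 2          
Tolkien | 0          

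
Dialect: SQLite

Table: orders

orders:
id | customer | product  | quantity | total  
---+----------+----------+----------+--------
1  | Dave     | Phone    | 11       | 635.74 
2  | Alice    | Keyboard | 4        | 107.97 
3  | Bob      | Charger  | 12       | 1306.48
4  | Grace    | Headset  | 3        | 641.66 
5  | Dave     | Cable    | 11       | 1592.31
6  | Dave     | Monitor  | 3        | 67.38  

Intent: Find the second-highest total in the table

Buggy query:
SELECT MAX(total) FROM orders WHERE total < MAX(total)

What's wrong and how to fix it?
Bug: MAX(total) on the right of the comparison is an aggregate-in-WHERE error

Fix: Compute the overall MAX in a subquery, then take MAX of rows below it

Corrected query:
SELECT MAX(total) FROM orders WHERE total < (SELECT MAX(total) FROM orders)

Result:
MAX(total)
----------
1306.48   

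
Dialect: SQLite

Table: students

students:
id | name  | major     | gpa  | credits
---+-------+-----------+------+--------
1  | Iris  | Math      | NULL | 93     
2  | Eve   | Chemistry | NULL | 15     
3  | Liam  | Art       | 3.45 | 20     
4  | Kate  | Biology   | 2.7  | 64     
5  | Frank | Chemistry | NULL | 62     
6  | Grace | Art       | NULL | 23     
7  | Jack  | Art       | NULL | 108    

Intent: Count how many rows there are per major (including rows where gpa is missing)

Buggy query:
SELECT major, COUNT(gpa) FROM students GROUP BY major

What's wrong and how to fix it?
Bug: COUNT(gpa) skips NULLs, so groups with missing gpa are undercounted

Fix: Use COUNT(*) to count all rows regardless of NULL

Corrected query:
SELECT major, COUNT(*) FROM students GROUP BY major

Result:
major     | COUNT(*)
----------+---------
Art       | 3       
Biology   | 1       
Chemistry | 2       
Math      | 1       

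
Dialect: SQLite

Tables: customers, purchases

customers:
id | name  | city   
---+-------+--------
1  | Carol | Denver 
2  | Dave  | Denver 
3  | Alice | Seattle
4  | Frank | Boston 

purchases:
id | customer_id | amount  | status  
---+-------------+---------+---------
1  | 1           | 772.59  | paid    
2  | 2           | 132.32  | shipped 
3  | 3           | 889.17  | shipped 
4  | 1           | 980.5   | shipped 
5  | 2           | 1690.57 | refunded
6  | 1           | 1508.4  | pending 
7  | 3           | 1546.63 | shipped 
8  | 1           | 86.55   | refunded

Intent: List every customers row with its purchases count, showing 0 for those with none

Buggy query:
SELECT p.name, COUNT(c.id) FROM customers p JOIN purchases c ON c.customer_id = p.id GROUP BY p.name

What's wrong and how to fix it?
Bug: An inner join excludes parents with zero children

Fix: Use LEFT JOIN so parents without children still appear (COUNT(c.id) gives 0)

Corrected query:
SELECT p.name, COUNT(c.id) FROM customers p LEFT JOIN purchases c ON c.customer_id = p.id GROUP BY p.name

Result:
name  | COUNT(c.id)
------+------------
Alice | 2          
Carol | 4          
Dave  | 2          
Frank | 0          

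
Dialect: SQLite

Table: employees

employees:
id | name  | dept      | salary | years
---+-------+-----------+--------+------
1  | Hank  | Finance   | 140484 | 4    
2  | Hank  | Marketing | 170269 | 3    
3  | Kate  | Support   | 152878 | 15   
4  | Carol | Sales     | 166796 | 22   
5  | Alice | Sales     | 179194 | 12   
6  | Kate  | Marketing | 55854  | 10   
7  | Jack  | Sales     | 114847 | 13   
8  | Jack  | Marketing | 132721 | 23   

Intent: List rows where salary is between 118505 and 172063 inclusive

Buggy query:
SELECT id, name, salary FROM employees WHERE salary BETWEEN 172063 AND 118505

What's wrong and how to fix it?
Bug: The bounds are reversed; BETWEEN a AND b requires a <= b to match anything

Fix: Write BETWEEN 118505 AND 172063

Corrected query:
SELECT id, name, salary FROM employees WHERE salary BETWEEN 118505 AND 172063

Result:
id | name  | salary
---+-------+-------
1  | Hank  | 140484
2  | Hank  | 170269
3  | Kate  | 152878
4  | Carol | 166796
8  | Jack  | 132721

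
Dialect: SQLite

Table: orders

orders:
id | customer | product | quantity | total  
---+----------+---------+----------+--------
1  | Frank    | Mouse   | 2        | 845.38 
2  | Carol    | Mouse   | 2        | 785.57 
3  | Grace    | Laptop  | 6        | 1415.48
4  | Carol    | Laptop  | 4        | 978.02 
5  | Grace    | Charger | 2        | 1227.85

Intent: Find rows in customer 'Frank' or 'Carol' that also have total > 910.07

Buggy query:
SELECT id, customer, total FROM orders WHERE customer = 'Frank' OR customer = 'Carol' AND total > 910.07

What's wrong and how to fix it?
Bug: AND binds tighter than OR, so this parses as customer = 'Frank' OR (customer = 'Carol' AND total > 910.07)

Fix: Add parentheses around the OR so the AND applies to both alternatives

Corrected query:
SELECT id, customer, total FROM orders WHERE (customer = 'Frank' OR customer = 'Carol') AND total > 910.07

Result:
id | customer | total 
---+----------+-------
4  | Carol    | 978.02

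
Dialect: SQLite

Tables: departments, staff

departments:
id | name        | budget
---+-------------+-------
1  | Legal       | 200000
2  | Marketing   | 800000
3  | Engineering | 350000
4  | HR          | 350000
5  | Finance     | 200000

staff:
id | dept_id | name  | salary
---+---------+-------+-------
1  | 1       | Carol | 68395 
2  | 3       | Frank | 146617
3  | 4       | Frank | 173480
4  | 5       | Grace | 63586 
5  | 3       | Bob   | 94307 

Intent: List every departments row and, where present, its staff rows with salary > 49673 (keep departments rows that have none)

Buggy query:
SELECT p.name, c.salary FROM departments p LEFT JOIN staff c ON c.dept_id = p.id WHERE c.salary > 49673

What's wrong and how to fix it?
Bug: Filtering c.salary in WHERE discards the NULL rows produced by LEFT JOIN, turning it into an inner join

Fix: Move the right-table condition into the ON clause so unmatched parents are kept

Corrected query:
SELECT p.name, c.salary FROM departments p LEFT JOIN staff c ON c.dept_id = p.id AND c.salary > 49673

Result:
name        | salary
------------+-------
Legal       | 68395 
Marketing   | NULL  
Engineering | 94307 
Engineering | 146617
HR          | 173480
Finance     | 63586 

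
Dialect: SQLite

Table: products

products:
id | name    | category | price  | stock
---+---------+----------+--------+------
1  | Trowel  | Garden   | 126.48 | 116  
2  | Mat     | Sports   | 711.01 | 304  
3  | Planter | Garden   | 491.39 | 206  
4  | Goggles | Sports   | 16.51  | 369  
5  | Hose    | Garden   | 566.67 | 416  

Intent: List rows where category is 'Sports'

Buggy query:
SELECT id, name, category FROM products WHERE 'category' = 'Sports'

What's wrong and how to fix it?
Bug: 'category' in single quotes is a string literal, not the column; the comparison is literal-vs-literal and never true

Fix: Reference the column as category without single quotes

Corrected query:
SELECT id, name, category FROM products WHERE category = 'Sports'

Result:
id | name    | category
---+---------+---------
2  | Mat     | Sports  
4  | Goggles | Sports  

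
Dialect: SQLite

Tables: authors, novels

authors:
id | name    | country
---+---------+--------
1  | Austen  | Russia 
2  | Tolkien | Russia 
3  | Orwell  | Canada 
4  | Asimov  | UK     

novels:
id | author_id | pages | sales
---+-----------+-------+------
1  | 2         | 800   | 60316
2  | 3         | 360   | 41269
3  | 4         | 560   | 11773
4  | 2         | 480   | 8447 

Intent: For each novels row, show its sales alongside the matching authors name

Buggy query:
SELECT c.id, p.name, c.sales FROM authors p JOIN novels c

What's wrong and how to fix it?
Bug: JOIN with no ON clause produces a cartesian product; every novels row pairs with every authors row

Fix: Add ON c.author_id = p.id to the JOIN

Corrected query:
SELECT c.id, p.name, c.sales FROM authors p JOIN novels c ON c.author_id = p.id

Result:
id | name    | sales
---+---------+------
1  | Tolkien | 60316
2  | Orwell  | 41269
3  | Asimov  | 11773
4  | Tolkien | 8447 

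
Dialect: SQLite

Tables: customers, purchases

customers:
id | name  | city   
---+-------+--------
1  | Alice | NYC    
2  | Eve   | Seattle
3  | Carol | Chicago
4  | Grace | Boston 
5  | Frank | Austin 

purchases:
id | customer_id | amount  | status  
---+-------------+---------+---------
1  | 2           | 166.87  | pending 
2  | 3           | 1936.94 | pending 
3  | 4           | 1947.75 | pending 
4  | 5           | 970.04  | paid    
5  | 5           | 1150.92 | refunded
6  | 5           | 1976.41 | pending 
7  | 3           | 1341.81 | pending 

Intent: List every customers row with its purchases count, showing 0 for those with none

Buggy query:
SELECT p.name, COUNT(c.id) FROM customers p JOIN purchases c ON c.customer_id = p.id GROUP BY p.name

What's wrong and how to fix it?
Bug: An inner join excludes parents with zero children

Fix: Use LEFT JOIN so parents without children still appear (COUNT(c.id) gives 0)

Corrected query:
SELECT p.name, COUNT(c.id) FROM customers p LEFT JOIN purchases c ON c.customer_id = p.id GROUP BY p.name

Result:
name  | COUNT(c.id)
------+------------
Alice | 0          
Carol | 2          
Eve   | 1          
Frank | 3          
Grace | 1          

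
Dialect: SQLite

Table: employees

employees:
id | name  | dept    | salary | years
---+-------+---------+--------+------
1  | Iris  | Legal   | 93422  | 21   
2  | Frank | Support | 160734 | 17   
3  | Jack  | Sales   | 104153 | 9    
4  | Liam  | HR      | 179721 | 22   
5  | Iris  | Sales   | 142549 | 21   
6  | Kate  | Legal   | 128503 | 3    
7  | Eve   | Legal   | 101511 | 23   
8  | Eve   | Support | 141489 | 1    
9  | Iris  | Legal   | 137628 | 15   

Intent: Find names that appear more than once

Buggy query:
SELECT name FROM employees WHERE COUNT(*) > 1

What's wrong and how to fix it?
Bug: WHERE can't reference COUNT(*); aggregates are computed after WHERE

Fix: GROUP BY name, then filter groups with HAVING COUNT(*) > 1

Corrected query:
SELECT name FROM employees GROUP BY name HAVING COUNT(*) > 1

Result:
name
----
Eve 
Iris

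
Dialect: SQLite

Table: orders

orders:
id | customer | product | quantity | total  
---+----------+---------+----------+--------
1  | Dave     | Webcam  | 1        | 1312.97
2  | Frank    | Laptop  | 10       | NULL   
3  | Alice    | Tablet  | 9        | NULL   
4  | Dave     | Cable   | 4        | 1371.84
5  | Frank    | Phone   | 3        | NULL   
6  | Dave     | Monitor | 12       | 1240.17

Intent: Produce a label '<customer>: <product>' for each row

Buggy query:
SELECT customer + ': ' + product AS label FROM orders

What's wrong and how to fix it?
Bug: '+' is numeric addition; on text columns SQLite converts them to 0 instead of concatenating

Fix: Replace + with || to concatenate text

Corrected query:
SELECT customer || ': ' || product AS label FROM orders

Result:
label        
-------------
Dave: Webcam 
Frank: Laptop
Alice: Tablet
Dave: Cable  
Frank: Phone 
Dave: Monitor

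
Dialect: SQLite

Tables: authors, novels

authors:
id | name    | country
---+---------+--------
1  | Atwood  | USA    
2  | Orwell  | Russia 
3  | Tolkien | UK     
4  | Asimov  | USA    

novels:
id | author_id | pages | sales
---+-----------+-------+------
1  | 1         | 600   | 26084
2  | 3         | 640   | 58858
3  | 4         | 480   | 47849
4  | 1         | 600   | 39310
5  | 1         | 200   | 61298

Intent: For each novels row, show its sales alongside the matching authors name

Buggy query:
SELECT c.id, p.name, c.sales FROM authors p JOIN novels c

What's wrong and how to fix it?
Bug: Missing join condition: each novels row is matched to all authors rows instead of just its own

Fix: Specify the join condition linking the foreign key to the parent id

Corrected query:
SELECT c.id, p.name, c.sales FROM authors p JOIN novels c ON c.author_id = p.id

Result:
id | name    | sales
---+---------+------
1  | Atwood  | 26084
2  | Tolkien | 58858
3  | Asimov  | 47849
4  | Atwood  | 39310
5  | Atwood  | 61298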